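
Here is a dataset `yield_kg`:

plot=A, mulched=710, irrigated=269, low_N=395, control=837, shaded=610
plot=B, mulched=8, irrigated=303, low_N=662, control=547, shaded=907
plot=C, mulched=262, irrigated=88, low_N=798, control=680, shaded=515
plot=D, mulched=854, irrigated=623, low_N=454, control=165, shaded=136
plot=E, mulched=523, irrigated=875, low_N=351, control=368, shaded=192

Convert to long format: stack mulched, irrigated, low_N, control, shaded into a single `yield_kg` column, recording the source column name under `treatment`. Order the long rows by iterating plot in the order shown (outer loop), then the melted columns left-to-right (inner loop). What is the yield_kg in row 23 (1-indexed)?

25 rows total (5 × 5). Row 23: index ⌊(23-1)/5⌋ = 4 into plot → E; (23-1) mod 5 = 2 into the melted columns → low_N.
So row 23 is (E, low_N, 351); yield_kg = 351.

351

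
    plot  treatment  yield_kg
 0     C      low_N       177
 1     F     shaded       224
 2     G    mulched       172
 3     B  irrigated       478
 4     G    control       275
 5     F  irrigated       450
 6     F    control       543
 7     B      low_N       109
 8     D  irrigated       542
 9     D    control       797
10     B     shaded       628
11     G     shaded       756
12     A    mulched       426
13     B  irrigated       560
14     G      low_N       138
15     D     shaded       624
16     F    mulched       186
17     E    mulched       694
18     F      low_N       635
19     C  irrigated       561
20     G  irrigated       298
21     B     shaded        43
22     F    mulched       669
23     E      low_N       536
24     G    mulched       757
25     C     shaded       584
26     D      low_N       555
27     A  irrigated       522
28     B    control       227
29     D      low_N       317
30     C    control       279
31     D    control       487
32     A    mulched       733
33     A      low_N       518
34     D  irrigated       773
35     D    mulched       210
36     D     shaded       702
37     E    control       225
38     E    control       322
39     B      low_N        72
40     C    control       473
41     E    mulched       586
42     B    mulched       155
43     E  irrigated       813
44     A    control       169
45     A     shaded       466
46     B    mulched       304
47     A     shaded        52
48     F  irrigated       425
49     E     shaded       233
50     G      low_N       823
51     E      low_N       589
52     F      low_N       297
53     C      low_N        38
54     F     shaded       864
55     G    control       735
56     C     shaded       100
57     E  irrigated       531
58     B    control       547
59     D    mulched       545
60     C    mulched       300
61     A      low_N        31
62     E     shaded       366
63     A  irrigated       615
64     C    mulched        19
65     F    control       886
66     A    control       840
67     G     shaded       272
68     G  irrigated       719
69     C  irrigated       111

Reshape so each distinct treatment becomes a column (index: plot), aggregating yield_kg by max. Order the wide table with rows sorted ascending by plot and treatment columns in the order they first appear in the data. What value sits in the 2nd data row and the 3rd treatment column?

304

With rows sorted ascending by plot, row 2 is plot=B. treatment columns in first-appearance order: low_N, shaded, mulched, irrigated, control; column 3 is mulched.
Long rows with plot=B, treatment=mulched: max(155, 304) = 304.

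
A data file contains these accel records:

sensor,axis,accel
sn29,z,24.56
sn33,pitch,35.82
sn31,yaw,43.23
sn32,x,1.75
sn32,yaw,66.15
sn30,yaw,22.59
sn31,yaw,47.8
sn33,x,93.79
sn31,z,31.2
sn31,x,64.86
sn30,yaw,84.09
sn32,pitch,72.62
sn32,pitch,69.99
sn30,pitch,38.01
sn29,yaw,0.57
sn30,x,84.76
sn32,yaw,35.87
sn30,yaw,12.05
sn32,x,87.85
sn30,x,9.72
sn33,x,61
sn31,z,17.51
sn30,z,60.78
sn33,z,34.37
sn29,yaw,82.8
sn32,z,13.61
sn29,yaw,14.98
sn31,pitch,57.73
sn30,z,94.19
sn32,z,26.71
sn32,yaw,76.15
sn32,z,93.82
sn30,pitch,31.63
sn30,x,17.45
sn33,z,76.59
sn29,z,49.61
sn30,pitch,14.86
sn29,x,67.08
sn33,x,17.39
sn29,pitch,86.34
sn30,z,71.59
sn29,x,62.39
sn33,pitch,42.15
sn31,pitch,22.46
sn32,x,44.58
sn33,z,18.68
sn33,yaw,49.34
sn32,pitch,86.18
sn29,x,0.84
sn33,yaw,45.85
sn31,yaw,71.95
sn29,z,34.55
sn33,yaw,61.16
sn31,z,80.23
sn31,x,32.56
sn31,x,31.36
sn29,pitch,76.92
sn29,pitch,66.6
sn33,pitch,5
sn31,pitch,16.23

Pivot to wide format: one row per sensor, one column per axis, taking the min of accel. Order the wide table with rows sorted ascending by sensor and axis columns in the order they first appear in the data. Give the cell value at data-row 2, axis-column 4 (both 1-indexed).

With rows sorted ascending by sensor, row 2 is sensor=sn30. axis columns in first-appearance order: z, pitch, yaw, x; column 4 is x.
Long rows with sensor=sn30, axis=x: min(84.76, 9.72, 17.45) = 9.72.

9.72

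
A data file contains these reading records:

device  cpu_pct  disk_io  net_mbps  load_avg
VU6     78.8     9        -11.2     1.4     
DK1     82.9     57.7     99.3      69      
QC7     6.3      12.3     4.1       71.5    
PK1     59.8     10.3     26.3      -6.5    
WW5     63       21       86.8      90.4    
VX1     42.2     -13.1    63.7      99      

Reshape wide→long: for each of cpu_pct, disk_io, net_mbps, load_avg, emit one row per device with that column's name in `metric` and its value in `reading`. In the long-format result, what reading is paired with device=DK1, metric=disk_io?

Unpivoting turns each (device, wide-column) pair into one long row.
The wide cell at row DK1, column disk_io holds 57.7, so the long row (DK1, disk_io) has reading=57.7.

57.7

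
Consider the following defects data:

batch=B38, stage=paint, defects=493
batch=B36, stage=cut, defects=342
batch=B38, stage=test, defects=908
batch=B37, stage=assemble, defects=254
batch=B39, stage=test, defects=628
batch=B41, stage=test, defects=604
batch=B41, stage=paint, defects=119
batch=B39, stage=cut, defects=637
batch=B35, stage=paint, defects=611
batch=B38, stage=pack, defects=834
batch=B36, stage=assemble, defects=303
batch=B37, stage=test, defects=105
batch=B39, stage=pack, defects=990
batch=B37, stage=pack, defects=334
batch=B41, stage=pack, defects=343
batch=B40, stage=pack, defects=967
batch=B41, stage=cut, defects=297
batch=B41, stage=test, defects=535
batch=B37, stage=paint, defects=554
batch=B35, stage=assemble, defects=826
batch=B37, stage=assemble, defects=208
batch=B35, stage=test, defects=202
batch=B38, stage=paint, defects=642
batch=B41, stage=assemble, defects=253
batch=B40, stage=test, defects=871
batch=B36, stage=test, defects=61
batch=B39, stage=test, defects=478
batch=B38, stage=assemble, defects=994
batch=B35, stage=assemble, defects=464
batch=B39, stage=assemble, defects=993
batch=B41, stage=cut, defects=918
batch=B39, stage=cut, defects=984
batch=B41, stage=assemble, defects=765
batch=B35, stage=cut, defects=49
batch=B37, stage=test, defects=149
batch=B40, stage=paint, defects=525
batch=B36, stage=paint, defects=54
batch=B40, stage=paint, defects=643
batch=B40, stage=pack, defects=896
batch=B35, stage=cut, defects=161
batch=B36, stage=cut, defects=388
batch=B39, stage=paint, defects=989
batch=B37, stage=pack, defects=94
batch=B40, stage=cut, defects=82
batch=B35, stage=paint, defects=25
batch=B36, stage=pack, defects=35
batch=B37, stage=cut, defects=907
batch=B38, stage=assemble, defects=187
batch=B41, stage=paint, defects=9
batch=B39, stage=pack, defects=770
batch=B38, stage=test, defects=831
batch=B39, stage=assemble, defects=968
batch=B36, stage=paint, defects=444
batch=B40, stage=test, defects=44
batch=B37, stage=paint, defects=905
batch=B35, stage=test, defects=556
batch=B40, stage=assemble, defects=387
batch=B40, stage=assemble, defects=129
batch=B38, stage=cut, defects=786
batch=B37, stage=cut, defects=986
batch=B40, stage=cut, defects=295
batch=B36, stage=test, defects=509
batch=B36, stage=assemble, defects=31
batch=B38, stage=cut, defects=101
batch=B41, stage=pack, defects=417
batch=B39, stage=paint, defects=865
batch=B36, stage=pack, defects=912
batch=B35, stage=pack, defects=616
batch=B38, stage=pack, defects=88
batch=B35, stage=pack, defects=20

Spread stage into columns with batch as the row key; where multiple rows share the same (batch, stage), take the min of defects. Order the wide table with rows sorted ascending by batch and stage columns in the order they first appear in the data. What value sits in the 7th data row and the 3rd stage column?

With rows sorted ascending by batch, row 7 is batch=B41. stage columns in first-appearance order: paint, cut, test, assemble, pack; column 3 is test.
Long rows with batch=B41, stage=test: min(604, 535) = 535.

535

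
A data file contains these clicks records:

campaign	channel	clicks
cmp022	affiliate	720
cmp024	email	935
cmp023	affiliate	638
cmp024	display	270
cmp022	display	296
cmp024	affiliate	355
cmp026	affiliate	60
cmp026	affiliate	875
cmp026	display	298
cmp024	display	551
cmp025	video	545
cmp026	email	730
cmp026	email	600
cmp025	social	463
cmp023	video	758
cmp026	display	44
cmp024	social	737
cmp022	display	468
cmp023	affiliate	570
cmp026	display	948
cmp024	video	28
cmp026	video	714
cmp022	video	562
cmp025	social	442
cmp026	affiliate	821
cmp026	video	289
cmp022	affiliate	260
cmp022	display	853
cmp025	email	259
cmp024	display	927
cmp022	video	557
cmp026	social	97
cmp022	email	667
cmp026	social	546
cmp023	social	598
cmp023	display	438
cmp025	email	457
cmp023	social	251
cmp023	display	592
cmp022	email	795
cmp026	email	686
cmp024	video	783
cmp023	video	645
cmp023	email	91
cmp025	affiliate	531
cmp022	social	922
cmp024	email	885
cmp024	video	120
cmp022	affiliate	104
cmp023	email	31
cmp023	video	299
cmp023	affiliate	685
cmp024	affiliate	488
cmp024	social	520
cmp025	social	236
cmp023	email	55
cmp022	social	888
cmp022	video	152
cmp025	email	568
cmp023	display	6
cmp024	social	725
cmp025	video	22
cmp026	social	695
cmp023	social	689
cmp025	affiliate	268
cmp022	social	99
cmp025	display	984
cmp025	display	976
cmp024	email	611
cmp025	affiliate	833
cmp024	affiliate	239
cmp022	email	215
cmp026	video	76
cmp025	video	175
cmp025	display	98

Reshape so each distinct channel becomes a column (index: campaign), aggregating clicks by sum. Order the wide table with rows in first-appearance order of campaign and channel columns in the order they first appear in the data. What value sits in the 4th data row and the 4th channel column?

With rows in first-appearance order of campaign, row 4 is campaign=cmp026. channel columns in first-appearance order: affiliate, email, display, video, social; column 4 is video.
Long rows with campaign=cmp026, channel=video: 714 + 289 + 76 = 1079.

1079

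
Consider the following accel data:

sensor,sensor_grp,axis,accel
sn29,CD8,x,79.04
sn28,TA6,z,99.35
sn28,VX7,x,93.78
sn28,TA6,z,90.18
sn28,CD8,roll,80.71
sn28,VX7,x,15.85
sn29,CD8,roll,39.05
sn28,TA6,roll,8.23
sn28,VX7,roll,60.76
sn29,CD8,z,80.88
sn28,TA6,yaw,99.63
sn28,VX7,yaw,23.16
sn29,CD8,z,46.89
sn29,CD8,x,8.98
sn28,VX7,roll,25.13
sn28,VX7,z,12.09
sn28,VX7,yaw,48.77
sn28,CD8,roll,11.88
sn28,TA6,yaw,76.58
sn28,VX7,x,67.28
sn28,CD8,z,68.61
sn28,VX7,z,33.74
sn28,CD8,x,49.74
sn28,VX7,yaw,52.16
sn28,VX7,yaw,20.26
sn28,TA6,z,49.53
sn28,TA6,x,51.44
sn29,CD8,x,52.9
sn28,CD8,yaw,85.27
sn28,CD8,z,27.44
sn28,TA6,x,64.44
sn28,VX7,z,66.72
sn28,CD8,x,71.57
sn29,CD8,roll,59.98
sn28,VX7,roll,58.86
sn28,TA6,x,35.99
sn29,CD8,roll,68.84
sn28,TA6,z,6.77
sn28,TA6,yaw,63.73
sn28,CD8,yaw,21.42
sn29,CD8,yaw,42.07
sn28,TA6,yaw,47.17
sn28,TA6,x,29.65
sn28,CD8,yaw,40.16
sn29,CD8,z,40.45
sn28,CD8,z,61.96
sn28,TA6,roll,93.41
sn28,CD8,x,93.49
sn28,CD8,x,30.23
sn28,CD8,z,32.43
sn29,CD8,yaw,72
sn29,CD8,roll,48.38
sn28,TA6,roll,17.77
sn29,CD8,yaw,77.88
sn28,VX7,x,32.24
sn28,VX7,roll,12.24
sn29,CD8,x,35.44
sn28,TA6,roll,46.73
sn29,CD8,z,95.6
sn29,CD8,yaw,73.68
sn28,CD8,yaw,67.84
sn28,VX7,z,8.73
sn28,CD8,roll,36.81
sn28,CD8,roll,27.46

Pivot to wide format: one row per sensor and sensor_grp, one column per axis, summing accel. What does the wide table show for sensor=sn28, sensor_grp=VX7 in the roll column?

156.99

Rows with sensor=sn28, sensor_grp=VX7 and axis=roll: accel values are 60.76, 25.13, 58.86, 12.24.
60.76 + 25.13 + 58.86 + 12.24 = 156.99.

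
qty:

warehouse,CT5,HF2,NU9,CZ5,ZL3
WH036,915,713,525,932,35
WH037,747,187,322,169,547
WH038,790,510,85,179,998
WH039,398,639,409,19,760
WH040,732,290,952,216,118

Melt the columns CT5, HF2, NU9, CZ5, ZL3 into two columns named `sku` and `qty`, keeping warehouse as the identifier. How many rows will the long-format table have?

5 warehouse values × 5 melted columns = 25 rows.

25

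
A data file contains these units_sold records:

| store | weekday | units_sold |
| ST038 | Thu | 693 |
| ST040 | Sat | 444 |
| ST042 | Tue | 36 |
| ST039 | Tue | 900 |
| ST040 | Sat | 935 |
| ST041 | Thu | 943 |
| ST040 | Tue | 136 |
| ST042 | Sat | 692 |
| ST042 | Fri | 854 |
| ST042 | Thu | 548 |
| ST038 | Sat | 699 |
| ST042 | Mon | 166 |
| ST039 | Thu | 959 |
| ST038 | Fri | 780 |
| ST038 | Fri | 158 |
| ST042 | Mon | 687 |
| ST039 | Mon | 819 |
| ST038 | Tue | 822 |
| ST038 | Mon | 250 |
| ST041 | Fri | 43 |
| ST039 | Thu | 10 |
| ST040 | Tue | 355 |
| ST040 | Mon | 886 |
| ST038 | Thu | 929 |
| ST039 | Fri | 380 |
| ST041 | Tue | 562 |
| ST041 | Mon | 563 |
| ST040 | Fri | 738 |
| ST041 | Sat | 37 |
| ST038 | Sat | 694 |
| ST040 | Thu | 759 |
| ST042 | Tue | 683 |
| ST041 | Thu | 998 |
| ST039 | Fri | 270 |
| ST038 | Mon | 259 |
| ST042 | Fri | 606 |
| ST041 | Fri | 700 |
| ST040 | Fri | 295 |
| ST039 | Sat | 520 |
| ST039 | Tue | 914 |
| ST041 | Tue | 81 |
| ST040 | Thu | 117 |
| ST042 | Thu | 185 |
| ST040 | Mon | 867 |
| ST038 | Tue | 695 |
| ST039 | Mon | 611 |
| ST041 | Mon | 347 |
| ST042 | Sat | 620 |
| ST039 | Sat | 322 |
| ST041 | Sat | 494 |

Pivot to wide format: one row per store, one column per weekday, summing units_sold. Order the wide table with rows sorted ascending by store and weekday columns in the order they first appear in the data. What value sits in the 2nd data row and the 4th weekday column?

With rows sorted ascending by store, row 2 is store=ST039. weekday columns in first-appearance order: Thu, Sat, Tue, Fri, Mon; column 4 is Fri.
Long rows with store=ST039, weekday=Fri: 380 + 270 = 650.

650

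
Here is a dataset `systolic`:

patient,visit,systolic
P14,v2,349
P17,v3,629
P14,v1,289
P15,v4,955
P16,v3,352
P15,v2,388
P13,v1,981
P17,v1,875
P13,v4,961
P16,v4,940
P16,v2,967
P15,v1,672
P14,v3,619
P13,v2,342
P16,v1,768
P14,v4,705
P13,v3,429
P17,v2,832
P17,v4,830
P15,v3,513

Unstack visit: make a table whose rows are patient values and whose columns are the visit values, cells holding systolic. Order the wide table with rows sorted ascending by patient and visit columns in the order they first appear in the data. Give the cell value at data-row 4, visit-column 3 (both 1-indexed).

768

With rows sorted ascending by patient, row 4 is patient=P16. visit columns in first-appearance order: v2, v3, v1, v4; column 3 is v1.
Long rows with patient=P16, visit=v1: systolic = 768.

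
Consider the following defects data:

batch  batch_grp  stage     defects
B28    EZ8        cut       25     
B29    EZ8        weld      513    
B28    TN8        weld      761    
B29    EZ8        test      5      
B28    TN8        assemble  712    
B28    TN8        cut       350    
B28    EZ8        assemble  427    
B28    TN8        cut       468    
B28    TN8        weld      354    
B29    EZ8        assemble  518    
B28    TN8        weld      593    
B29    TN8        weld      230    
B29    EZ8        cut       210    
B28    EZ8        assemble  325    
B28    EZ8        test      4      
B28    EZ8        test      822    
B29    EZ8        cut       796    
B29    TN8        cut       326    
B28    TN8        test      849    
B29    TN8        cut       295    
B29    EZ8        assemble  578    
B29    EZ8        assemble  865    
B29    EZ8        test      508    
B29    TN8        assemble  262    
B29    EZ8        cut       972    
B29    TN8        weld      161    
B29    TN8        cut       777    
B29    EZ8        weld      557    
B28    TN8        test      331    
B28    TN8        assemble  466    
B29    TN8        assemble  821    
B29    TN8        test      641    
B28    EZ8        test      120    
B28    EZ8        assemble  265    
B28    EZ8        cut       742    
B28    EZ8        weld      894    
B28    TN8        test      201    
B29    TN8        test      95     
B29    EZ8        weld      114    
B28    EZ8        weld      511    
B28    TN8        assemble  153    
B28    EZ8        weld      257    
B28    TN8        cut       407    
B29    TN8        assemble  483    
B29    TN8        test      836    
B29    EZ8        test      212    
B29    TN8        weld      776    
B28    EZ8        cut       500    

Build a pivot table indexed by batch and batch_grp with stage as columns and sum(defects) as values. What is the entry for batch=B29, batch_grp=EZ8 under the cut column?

1978

Rows with batch=B29, batch_grp=EZ8 and stage=cut: defects values are 210, 796, 972.
210 + 796 + 972 = 1978.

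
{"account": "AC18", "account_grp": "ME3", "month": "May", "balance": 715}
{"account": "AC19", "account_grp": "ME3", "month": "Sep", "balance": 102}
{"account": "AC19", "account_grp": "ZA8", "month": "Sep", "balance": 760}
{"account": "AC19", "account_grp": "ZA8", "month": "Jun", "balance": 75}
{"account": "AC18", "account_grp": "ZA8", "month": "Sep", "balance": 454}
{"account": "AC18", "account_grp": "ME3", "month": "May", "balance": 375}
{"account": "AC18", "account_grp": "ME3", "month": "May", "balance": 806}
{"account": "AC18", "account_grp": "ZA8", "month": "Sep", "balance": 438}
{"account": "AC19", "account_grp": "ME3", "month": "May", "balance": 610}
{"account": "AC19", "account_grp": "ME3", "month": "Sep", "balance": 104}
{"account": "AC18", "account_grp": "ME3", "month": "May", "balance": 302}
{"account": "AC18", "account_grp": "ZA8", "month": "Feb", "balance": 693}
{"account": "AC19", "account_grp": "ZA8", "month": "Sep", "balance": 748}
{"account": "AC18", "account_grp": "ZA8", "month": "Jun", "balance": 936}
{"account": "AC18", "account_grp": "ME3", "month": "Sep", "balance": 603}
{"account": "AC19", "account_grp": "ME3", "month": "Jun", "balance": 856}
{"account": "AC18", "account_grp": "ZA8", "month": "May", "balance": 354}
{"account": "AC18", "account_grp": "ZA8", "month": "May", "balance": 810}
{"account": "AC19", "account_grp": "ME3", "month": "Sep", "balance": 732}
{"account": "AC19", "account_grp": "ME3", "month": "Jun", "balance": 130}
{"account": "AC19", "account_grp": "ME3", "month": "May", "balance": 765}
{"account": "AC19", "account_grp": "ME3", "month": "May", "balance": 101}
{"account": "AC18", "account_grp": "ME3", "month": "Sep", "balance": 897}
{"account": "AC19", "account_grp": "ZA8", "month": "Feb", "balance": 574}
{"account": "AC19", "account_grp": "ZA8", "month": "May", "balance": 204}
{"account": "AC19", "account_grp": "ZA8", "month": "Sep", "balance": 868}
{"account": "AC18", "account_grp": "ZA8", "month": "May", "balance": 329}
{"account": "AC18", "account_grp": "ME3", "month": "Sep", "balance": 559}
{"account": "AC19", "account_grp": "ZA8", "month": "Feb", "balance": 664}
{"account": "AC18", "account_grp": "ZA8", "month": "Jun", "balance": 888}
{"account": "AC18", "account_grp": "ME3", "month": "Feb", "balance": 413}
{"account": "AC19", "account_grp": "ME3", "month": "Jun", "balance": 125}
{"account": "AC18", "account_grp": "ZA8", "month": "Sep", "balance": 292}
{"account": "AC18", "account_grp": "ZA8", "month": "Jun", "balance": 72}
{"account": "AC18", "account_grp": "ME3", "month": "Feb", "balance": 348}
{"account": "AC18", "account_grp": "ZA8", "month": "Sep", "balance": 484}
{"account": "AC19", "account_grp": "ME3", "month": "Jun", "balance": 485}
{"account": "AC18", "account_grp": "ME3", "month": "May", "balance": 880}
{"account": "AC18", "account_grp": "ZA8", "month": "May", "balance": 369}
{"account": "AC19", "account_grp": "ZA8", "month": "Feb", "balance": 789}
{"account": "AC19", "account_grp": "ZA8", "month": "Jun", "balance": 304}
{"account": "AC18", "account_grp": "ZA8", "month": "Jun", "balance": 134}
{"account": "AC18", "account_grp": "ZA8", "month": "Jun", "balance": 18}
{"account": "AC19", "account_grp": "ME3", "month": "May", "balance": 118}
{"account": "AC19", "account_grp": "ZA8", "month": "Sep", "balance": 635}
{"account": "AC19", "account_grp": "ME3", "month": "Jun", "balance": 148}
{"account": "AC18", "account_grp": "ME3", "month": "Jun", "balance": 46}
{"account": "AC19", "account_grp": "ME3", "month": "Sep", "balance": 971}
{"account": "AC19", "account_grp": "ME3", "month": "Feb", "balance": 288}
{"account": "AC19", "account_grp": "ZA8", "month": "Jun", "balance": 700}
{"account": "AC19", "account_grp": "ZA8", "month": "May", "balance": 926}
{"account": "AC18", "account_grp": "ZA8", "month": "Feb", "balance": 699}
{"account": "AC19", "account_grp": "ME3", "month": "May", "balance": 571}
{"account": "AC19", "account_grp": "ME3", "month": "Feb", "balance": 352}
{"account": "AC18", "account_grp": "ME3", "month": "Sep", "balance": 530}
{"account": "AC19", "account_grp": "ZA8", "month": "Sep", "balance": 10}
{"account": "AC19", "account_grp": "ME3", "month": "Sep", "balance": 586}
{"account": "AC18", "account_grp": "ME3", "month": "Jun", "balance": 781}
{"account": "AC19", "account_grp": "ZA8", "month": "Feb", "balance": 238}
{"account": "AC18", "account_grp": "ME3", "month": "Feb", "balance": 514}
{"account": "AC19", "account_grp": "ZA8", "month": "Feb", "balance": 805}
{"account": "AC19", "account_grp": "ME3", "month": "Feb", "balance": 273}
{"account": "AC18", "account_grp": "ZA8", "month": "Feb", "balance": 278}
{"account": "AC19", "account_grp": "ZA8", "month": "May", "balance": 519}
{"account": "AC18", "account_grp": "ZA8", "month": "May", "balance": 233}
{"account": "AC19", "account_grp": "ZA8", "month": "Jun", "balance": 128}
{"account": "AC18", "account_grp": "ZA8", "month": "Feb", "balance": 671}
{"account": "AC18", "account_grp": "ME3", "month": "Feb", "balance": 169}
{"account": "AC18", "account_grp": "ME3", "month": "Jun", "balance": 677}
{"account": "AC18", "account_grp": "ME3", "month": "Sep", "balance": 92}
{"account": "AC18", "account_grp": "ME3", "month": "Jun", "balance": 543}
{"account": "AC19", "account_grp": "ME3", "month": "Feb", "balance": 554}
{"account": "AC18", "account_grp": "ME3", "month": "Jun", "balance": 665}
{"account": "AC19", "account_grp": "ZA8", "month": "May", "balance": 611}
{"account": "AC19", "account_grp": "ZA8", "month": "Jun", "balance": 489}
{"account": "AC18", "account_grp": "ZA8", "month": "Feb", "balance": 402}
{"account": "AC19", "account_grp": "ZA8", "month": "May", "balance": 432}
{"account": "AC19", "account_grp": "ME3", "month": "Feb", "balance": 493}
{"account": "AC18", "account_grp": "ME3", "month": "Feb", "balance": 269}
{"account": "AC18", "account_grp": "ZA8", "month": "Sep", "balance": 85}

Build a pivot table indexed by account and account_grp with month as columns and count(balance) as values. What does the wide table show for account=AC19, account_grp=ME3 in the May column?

Rows with account=AC19, account_grp=ME3 and month=May: balance values are 610, 765, 101, 118, 571.
5 rows match — count = 5.

5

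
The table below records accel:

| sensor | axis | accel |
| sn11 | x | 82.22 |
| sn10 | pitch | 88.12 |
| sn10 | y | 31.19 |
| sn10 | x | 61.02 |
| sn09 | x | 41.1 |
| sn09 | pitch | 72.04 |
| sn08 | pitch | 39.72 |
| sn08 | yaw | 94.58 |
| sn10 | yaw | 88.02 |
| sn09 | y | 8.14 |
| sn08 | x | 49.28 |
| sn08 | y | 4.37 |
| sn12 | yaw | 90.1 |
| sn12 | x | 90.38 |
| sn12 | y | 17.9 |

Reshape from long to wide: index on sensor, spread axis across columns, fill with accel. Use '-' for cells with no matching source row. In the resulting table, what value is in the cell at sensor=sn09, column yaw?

No long-format row has sensor=sn09 and axis=yaw, so the cell is -.

-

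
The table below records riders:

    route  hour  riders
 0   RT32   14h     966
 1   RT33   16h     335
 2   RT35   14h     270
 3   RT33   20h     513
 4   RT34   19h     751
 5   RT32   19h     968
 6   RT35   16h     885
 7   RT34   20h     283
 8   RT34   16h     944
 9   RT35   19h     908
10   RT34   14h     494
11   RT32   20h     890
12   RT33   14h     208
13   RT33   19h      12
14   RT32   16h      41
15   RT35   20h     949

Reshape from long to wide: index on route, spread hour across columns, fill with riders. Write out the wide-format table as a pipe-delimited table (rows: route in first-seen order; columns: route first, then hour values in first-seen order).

| route | 14h | 16h | 20h | 19h |
| RT32 | 966 | 41 | 890 | 968 |
| RT33 | 208 | 335 | 513 | 12 |
| RT35 | 270 | 885 | 949 | 908 |
| RT34 | 494 | 944 | 283 | 751 |

Columns: route plus the 4 distinct hour values (14h, 16h, 20h, 19h).
For example, row RT32 column 14h takes riders=966 from the long row (RT32, 14h).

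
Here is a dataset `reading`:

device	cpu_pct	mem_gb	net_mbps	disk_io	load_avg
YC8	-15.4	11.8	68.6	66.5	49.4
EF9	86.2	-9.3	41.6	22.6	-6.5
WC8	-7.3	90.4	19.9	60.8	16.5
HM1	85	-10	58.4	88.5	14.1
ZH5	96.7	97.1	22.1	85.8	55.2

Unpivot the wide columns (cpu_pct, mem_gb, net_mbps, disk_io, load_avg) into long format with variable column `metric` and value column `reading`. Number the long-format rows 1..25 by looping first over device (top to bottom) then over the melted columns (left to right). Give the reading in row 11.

-7.3

25 rows total (5 × 5). Row 11: index ⌊(11-1)/5⌋ = 2 into device → WC8; (11-1) mod 5 = 0 into the melted columns → cpu_pct.
So row 11 is (WC8, cpu_pct, -7.3); reading = -7.3.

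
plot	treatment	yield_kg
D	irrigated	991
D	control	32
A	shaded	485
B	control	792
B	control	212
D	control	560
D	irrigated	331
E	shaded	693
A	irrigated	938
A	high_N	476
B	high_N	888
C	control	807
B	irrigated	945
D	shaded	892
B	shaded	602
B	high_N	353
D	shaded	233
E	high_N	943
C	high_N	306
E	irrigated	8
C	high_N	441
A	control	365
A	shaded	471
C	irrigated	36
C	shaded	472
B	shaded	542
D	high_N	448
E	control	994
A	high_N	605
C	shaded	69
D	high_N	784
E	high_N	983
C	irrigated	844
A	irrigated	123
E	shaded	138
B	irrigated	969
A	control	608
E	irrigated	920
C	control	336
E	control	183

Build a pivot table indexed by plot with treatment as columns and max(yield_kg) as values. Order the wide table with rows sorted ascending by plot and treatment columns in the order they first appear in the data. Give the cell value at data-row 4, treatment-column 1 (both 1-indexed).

991

With rows sorted ascending by plot, row 4 is plot=D. treatment columns in first-appearance order: irrigated, control, shaded, high_N; column 1 is irrigated.
Long rows with plot=D, treatment=irrigated: max(991, 331) = 991.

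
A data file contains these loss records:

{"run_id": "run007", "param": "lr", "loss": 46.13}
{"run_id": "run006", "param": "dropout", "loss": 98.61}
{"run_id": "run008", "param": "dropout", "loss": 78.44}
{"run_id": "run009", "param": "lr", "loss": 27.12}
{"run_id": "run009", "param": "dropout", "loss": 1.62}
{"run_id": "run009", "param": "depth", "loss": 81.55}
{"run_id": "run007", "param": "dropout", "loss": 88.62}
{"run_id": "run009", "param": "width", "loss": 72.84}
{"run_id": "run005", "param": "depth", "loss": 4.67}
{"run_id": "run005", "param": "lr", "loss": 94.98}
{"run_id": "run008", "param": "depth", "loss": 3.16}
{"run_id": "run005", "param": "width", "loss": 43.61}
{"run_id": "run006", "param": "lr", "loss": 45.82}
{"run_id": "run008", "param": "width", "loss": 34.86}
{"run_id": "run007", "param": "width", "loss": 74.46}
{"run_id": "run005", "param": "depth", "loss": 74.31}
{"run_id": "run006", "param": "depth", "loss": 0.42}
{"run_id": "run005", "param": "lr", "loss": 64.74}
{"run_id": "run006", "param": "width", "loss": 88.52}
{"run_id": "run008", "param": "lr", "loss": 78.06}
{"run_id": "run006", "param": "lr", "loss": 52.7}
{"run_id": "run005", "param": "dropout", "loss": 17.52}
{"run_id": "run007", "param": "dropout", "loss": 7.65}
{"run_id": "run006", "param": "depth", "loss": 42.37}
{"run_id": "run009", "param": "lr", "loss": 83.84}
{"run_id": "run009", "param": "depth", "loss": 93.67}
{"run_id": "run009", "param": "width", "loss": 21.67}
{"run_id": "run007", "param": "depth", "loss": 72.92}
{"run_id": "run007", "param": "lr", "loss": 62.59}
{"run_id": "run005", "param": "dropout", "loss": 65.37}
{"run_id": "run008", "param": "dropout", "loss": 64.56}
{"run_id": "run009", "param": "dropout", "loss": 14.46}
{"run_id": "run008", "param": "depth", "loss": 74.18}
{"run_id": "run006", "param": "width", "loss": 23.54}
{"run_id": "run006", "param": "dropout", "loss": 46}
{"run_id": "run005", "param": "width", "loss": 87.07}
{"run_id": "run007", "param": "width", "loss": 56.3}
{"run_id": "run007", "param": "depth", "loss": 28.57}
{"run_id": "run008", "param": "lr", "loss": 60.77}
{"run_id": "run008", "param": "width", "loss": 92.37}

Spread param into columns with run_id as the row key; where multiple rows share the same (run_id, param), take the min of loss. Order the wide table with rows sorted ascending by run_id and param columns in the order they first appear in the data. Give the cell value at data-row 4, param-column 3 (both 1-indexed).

3.16

With rows sorted ascending by run_id, row 4 is run_id=run008. param columns in first-appearance order: lr, dropout, depth, width; column 3 is depth.
Long rows with run_id=run008, param=depth: min(3.16, 74.18) = 3.16.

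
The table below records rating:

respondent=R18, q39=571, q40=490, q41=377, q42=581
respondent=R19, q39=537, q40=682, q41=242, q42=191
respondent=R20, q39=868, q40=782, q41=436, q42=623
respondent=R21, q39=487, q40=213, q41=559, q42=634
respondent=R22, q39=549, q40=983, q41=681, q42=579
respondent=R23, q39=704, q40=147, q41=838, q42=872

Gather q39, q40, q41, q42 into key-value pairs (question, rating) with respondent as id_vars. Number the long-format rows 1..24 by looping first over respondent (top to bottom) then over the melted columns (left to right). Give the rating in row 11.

24 rows total (6 × 4). Row 11: index ⌊(11-1)/4⌋ = 2 into respondent → R20; (11-1) mod 4 = 2 into the melted columns → q41.
So row 11 is (R20, q41, 436); rating = 436.

436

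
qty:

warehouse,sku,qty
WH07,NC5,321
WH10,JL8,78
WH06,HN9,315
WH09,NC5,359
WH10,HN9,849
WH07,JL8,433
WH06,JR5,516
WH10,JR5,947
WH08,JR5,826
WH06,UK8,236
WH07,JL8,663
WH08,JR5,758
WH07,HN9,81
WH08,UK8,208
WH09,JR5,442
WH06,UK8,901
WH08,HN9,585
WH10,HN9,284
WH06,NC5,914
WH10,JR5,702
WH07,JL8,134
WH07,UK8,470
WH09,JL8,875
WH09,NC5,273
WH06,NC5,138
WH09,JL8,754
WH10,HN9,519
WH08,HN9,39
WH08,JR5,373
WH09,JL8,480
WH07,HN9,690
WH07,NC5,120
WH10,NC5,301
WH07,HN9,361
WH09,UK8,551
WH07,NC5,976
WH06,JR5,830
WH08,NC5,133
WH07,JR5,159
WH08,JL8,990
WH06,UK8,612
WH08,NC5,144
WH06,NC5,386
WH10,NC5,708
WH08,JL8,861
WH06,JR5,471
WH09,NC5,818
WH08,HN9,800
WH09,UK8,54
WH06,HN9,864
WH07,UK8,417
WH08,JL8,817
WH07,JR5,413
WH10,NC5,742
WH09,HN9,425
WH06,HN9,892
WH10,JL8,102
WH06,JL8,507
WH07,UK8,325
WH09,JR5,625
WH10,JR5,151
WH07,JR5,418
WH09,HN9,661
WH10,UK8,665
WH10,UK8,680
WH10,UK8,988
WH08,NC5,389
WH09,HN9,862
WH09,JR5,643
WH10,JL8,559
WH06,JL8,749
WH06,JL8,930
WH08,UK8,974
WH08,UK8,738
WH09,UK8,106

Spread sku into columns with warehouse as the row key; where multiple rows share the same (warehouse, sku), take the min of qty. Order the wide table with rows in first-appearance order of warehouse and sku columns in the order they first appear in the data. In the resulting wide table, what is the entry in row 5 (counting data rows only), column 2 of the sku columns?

With rows in first-appearance order of warehouse, row 5 is warehouse=WH08. sku columns in first-appearance order: NC5, JL8, HN9, JR5, UK8; column 2 is JL8.
Long rows with warehouse=WH08, sku=JL8: min(990, 861, 817) = 817.

817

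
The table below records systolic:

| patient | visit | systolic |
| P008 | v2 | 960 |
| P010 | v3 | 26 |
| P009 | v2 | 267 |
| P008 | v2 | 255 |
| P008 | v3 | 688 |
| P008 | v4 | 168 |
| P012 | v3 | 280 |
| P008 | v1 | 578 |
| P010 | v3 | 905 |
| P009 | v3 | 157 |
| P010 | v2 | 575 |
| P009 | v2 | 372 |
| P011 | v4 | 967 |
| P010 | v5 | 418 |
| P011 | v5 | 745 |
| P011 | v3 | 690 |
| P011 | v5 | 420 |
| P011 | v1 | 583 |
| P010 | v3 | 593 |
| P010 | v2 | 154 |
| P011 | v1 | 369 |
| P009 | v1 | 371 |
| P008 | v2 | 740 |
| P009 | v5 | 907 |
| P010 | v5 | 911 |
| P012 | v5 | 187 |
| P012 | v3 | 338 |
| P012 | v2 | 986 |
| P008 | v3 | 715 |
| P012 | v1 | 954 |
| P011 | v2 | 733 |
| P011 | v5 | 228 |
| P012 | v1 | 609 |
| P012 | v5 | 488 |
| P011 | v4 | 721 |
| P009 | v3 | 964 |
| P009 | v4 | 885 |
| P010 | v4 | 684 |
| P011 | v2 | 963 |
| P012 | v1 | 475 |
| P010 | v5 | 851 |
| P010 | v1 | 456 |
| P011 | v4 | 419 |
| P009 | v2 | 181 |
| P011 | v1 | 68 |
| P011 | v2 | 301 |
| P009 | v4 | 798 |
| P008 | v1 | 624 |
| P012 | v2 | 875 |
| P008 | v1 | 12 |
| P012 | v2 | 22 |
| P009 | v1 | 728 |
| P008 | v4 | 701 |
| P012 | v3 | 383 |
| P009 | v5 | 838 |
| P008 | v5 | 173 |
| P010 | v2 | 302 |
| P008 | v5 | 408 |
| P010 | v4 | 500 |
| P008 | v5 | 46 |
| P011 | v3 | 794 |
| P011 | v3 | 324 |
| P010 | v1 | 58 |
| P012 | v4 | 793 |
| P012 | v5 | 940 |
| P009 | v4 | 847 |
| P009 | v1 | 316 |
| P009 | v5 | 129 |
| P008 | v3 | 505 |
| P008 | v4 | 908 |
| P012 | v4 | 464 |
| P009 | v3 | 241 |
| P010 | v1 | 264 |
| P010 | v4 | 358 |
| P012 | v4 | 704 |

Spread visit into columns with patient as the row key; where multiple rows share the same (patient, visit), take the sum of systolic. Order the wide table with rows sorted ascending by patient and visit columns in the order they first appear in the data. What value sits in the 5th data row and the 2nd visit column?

With rows sorted ascending by patient, row 5 is patient=P012. visit columns in first-appearance order: v2, v3, v4, v1, v5; column 2 is v3.
Long rows with patient=P012, visit=v3: 280 + 338 + 383 = 1001.

1001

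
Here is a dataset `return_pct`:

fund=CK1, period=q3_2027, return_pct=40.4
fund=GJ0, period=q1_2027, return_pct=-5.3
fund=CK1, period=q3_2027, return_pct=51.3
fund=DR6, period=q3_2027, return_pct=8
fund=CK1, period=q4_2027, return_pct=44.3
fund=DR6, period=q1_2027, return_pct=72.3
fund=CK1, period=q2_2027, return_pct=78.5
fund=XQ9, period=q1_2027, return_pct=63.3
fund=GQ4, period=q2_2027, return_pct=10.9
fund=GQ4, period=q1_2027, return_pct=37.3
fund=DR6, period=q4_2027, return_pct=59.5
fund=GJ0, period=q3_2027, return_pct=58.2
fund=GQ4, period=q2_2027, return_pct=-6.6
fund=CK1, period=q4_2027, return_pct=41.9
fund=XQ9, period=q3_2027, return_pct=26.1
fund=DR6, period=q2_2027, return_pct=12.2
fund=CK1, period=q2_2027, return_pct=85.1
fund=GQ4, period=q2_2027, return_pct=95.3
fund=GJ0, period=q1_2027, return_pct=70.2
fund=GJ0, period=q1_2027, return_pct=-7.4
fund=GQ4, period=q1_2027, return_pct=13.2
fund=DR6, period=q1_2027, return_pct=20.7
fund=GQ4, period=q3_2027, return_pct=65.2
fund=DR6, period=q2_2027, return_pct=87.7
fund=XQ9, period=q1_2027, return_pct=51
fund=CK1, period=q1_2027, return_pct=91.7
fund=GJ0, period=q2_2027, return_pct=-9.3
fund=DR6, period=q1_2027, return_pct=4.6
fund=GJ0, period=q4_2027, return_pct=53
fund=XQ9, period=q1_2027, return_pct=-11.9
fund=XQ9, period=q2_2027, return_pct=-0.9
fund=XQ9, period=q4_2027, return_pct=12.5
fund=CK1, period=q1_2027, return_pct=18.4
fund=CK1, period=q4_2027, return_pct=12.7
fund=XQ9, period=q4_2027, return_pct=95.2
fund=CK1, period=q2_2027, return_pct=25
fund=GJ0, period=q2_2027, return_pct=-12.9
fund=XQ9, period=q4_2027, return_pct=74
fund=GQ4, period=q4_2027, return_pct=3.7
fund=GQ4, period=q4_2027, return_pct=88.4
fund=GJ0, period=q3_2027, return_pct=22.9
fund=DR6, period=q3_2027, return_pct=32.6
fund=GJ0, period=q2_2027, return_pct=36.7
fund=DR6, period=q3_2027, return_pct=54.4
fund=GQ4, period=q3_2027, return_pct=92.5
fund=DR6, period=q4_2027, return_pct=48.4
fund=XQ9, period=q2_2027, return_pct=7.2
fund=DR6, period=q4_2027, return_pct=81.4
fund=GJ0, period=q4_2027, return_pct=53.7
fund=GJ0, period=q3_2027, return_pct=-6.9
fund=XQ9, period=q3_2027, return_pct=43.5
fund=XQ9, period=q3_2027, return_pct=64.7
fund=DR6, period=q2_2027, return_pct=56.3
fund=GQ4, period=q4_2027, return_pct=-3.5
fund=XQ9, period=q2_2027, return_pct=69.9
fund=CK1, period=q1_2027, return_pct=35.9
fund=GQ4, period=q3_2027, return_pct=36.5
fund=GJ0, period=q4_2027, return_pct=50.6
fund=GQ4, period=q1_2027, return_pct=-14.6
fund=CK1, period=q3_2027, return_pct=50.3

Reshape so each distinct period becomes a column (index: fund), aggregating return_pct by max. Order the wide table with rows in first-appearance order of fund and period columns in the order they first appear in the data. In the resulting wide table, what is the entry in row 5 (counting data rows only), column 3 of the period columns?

With rows in first-appearance order of fund, row 5 is fund=GQ4. period columns in first-appearance order: q3_2027, q1_2027, q4_2027, q2_2027; column 3 is q4_2027.
Long rows with fund=GQ4, period=q4_2027: max(3.7, 88.4, -3.5) = 88.4.

88.4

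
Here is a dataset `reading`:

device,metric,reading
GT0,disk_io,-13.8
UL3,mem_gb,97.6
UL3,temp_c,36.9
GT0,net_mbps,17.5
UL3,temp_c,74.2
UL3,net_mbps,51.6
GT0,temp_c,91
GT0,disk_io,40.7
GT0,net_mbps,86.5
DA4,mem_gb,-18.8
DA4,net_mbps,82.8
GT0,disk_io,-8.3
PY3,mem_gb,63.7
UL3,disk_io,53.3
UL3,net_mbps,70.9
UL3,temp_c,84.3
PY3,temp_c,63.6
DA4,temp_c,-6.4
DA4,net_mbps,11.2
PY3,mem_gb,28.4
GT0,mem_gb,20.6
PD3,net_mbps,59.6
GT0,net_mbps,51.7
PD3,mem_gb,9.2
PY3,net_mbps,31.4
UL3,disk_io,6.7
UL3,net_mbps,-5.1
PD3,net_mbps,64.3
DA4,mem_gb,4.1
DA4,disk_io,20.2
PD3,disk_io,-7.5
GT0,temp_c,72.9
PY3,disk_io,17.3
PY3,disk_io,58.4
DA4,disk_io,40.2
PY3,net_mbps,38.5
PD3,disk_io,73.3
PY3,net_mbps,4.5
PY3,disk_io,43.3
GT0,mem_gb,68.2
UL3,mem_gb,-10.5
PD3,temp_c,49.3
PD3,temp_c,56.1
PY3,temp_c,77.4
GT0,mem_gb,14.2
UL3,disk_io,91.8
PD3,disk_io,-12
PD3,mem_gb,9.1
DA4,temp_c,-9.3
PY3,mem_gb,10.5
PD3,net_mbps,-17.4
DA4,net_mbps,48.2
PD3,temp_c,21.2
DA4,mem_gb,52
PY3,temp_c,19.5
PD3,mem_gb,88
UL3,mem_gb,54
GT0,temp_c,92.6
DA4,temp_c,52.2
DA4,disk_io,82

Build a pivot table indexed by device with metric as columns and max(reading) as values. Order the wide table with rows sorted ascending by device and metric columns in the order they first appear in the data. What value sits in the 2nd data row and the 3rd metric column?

With rows sorted ascending by device, row 2 is device=GT0. metric columns in first-appearance order: disk_io, mem_gb, temp_c, net_mbps; column 3 is temp_c.
Long rows with device=GT0, metric=temp_c: max(91, 72.9, 92.6) = 92.6.

92.6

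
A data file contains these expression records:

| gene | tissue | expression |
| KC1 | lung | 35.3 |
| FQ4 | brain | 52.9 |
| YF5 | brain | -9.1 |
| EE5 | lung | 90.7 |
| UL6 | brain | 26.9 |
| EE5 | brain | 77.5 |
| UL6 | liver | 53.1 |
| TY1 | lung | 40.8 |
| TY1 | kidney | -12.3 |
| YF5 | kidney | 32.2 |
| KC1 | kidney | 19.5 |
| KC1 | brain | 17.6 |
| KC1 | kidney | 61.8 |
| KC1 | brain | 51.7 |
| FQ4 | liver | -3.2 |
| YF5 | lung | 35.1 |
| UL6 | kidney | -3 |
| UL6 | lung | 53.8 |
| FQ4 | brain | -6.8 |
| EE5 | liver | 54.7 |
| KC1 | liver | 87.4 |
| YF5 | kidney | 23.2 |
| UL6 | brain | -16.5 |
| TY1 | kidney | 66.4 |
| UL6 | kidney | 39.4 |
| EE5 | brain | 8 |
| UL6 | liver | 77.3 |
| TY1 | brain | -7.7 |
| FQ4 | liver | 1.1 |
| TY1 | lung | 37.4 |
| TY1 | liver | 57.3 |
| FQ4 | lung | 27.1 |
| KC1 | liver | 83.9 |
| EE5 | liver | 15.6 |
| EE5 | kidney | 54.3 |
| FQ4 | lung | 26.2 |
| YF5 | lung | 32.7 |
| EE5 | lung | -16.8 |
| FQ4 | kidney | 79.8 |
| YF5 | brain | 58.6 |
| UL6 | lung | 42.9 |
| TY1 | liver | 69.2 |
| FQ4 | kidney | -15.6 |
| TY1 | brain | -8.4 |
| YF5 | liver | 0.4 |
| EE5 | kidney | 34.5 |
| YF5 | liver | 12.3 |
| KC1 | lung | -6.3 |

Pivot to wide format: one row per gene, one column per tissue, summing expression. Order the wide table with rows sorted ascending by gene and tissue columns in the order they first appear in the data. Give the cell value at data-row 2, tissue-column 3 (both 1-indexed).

-2.1

With rows sorted ascending by gene, row 2 is gene=FQ4. tissue columns in first-appearance order: lung, brain, liver, kidney; column 3 is liver.
Long rows with gene=FQ4, tissue=liver: -3.2 + 1.1 = -2.1.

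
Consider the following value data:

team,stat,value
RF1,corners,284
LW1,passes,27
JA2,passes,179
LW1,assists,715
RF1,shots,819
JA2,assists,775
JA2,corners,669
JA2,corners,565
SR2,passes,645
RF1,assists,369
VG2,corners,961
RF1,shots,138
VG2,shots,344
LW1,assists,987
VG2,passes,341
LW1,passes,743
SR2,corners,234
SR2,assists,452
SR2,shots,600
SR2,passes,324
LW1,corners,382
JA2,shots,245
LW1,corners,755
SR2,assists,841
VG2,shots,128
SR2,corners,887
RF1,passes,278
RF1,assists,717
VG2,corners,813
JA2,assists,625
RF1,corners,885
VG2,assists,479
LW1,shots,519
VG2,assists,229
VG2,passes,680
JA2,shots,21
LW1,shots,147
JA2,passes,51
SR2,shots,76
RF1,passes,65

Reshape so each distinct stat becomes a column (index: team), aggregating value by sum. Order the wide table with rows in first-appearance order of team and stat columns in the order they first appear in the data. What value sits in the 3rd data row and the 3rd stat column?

1400

With rows in first-appearance order of team, row 3 is team=JA2. stat columns in first-appearance order: corners, passes, assists, shots; column 3 is assists.
Long rows with team=JA2, stat=assists: 775 + 625 = 1400.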